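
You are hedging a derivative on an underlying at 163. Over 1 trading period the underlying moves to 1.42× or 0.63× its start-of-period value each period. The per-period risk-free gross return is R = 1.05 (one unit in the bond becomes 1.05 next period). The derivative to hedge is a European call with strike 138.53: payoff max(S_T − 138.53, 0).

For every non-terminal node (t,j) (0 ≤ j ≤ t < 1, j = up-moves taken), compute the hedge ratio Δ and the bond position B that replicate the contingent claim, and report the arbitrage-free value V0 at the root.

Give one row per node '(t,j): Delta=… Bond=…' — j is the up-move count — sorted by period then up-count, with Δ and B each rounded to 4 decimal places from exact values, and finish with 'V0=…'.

(0,0): Delta=0.7217 Bond=-70.5797
V0=47.0532

Under the risk-neutral measure, an up-move has probability p* = (R−d)/(u−d) = 0.5316 and values discount at R = 1.05.
Terminal values V(1,·): V(1,0)=0.0000, V(1,1)=92.9300
  t=0,j=0: stock 163.0000 → up 231.4600 (V=92.9300), down 102.6900 (V=0.0000). Price 47.0532; hedge Δ=0.7217, bond B=-70.5797.
Self-financing check: at every node Δ·S+B equals the discounted successor values.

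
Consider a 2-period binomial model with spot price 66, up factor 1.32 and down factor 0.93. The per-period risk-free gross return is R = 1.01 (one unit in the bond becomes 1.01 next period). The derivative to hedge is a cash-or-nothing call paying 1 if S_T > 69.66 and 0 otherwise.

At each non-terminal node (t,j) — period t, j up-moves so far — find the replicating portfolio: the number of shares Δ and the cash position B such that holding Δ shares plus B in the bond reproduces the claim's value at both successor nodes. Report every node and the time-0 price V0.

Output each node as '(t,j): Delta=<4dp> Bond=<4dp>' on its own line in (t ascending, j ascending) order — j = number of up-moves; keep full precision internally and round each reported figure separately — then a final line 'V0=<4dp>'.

Risk-neutral probability p* = (R−d)/(u−d) = (1.01−0.93)/(1.32−0.93) = 0.2051.
At expiry t=2: V(2,0)=0.0000, V(2,1)=1.0000, V(2,2)=1.0000
  t=1,j=0: stock 61.3800 → up 81.0216 (V=1.0000), down 57.0834 (V=0.0000). Price 0.2031; hedge Δ=0.0418, bond B=-2.3610.
  t=1,j=1: stock 87.1200 → up 114.9984 (V=1.0000), down 81.0216 (V=1.0000). Price 0.9901; hedge Δ=0.0000, bond B=0.9901.
  t=0,j=0: stock 66.0000 → up 87.1200 (V=0.9901), down 61.3800 (V=0.2031). Price 0.3609; hedge Δ=0.0306, bond B=-1.6570.
Check: Δ(0,0)·S0 + B(0,0) = 0.3609 = V0.

(0,0): Delta=0.0306 Bond=-1.6570
(1,0): Delta=0.0418 Bond=-2.3610
(1,1): Delta=0.0000 Bond=0.9901
V0=0.3609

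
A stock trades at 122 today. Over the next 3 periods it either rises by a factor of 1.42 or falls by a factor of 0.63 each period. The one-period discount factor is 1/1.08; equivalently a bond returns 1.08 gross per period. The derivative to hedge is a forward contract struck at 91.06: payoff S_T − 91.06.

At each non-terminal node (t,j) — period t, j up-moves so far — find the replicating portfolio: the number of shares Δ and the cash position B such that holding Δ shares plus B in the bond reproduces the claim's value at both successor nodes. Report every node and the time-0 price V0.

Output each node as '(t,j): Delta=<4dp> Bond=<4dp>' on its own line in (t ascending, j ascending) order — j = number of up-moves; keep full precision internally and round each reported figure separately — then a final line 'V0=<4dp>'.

Risk-neutral probability p* = (R−d)/(u−d) = (1.08−0.63)/(1.42−0.63) = 0.5696.
Terminal values V(3,·): V(3,0)=-60.5543, V(3,1)=-22.3010, V(3,2)=63.9205, V(3,3)=258.2611
  t=2,j=0: stock 48.4218 → up 68.7590 (V=-22.3010), down 30.5057 (V=-60.5543). Price -35.8930; hedge Δ=1.0000, bond B=-84.3148.
  t=2,j=1: stock 109.1412 → up 154.9805 (V=63.9205), down 68.7590 (V=-22.3010). Price 24.8264; hedge Δ=1.0000, bond B=-84.3148.
  t=2,j=2: stock 246.0008 → up 349.3211 (V=258.2611), down 154.9805 (V=63.9205). Price 161.6860; hedge Δ=1.0000, bond B=-84.3148.
  t=1,j=0: stock 76.8600 → up 109.1412 (V=24.8264), down 48.4218 (V=-35.8930). Price -1.2093; hedge Δ=1.0000, bond B=-78.0693.
  t=1,j=1: stock 173.2400 → up 246.0008 (V=161.6860), down 109.1412 (V=24.8264). Price 95.1707; hedge Δ=1.0000, bond B=-78.0693.
  t=0,j=0: stock 122.0000 → up 173.2400 (V=95.1707), down 76.8600 (V=-1.2093). Price 49.7136; hedge Δ=1.0000, bond B=-72.2864.
Self-financing check: at every node Δ·S+B equals the discounted successor values.

(0,0): Delta=1.0000 Bond=-72.2864
(1,0): Delta=1.0000 Bond=-78.0693
(1,1): Delta=1.0000 Bond=-78.0693
(2,0): Delta=1.0000 Bond=-84.3148
(2,1): Delta=1.0000 Bond=-84.3148
(2,2): Delta=1.0000 Bond=-84.3148
V0=49.7136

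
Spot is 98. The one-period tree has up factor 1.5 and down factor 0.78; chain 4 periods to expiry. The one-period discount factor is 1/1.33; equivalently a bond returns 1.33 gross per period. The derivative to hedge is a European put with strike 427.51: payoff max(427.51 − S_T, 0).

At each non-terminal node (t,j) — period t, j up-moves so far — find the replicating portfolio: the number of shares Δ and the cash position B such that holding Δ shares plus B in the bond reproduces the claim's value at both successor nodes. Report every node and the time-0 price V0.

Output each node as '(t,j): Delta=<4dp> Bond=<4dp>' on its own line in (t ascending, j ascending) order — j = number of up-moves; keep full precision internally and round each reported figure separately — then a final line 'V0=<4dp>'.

Since d<R<u, set p* = (R−d)/(u−d) = 0.7639; price each node as the discounted p*-expectation of its children.
Payoff layer (t=4): V(4,0)=391.2352, V(4,1)=357.7509, V(4,2)=293.3578, V(4,3)=169.5250, V(4,4)=0.0000
  t=3,j=0: stock 46.5061 → up 69.7591 (V=357.7509), down 36.2748 (V=391.2352). Price 274.9300; hedge Δ=-1.0000, bond B=321.4361.
  t=3,j=1: stock 89.4348 → up 134.1522 (V=293.3578), down 69.7591 (V=357.7509). Price 232.0013; hedge Δ=-1.0000, bond B=321.4361.
  t=3,j=2: stock 171.9900 → up 257.9850 (V=169.5250), down 134.1522 (V=293.3578). Price 149.4461; hedge Δ=-1.0000, bond B=321.4361.
  t=3,j=3: stock 330.7500 → up 496.1250 (V=0.0000), down 257.9850 (V=169.5250). Price 30.0953; hedge Δ=-0.7119, bond B=265.5467.
  t=2,j=0: stock 59.6232 → up 89.4348 (V=232.0013), down 46.5061 (V=274.9300). Price 182.0581; hedge Δ=-1.0000, bond B=241.6813.
  t=2,j=1: stock 114.6600 → up 171.9900 (V=149.4461), down 89.4348 (V=232.0013). Price 127.0213; hedge Δ=-1.0000, bond B=241.6813.
  t=2,j=2: stock 220.5000 → up 330.7500 (V=30.0953), down 171.9900 (V=149.4461). Price 43.8160; hedge Δ=-0.7518, bond B=209.5810.
  t=1,j=0: stock 76.4400 → up 114.6600 (V=127.0213), down 59.6232 (V=182.0581). Price 105.2752; hedge Δ=-1.0000, bond B=181.7152.
  t=1,j=1: stock 147.0000 → up 220.5000 (V=43.8160), down 114.6600 (V=127.0213). Price 47.7156; hedge Δ=-0.7861, bond B=163.2784.
  t=0,j=0: stock 98.0000 → up 147.0000 (V=47.7156), down 76.4400 (V=105.2752). Price 46.0948; hedge Δ=-0.8158, bond B=126.0388.
Root portfolio cost Δ·98+B reproduces V0=46.0948.

(0,0): Delta=-0.8158 Bond=126.0388
(1,0): Delta=-1.0000 Bond=181.7152
(1,1): Delta=-0.7861 Bond=163.2784
(2,0): Delta=-1.0000 Bond=241.6813
(2,1): Delta=-1.0000 Bond=241.6813
(2,2): Delta=-0.7518 Bond=209.5810
(3,0): Delta=-1.0000 Bond=321.4361
(3,1): Delta=-1.0000 Bond=321.4361
(3,2): Delta=-1.0000 Bond=321.4361
(3,3): Delta=-0.7119 Bond=265.5467
V0=46.0948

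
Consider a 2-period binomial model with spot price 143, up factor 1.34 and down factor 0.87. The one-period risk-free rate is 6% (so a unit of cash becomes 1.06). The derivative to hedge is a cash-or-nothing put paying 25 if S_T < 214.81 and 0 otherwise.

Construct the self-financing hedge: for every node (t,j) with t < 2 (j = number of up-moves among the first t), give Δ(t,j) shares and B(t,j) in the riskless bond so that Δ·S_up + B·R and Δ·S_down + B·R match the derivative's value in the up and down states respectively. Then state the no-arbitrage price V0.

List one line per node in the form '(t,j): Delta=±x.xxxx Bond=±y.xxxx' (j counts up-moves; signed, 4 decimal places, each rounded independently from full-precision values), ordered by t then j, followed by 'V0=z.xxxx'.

(0,0): Delta=-0.1419 Bond=38.8996
(1,0): Delta=0.0000 Bond=23.5849
(1,1): Delta=-0.2776 Bond=67.2421
V0=18.6138

The replicating-portfolio and risk-neutral prices coincide; use p* = (1.06−0.87)/(1.34−0.87) = 0.4043 for the latter.
Terminal values V(2,·): V(2,0)=25.0000, V(2,1)=25.0000, V(2,2)=0.0000
Node (1,0) S=124.4100: V=(p*·25.0000+(1−p*)·25.0000)/1.06=23.5849; Δ=(25.0000−25.0000)/(166.7094−108.2367)=0.0000; B=V−Δ·S=23.5849
Node (1,1) S=191.6200: V=(p*·0.0000+(1−p*)·25.0000)/1.06=14.0506; Δ=(0.0000−25.0000)/(256.7708−166.7094)=-0.2776; B=V−Δ·S=67.2421
Node (0,0) S=143.0000: V=(p*·14.0506+(1−p*)·23.5849)/1.06=18.6138; Δ=(14.0506−23.5849)/(191.6200−124.4100)=-0.1419; B=V−Δ·S=38.8996
Check: Δ(0,0)·S0 + B(0,0) = 18.6138 = V0.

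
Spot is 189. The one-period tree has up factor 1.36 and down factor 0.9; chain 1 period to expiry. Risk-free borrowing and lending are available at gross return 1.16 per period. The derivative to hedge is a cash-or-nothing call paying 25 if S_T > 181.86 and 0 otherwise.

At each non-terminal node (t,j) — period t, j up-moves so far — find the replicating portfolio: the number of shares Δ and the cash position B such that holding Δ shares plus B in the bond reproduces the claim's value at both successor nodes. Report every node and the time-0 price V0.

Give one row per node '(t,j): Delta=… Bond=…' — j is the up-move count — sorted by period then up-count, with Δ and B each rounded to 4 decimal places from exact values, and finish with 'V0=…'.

Risk-neutral probability p* = (R−d)/(u−d) = (1.16−0.9)/(1.36−0.9) = 0.5652.
At expiry t=1: V(1,0)=0.0000, V(1,1)=25.0000
Node (0,0) S=189.0000: V=(p*·25.0000+(1−p*)·0.0000)/1.16=12.1814; Δ=(25.0000−0.0000)/(257.0400−170.1000)=0.2876; B=V−Δ·S=-42.1664
Self-financing check: at every node Δ·S+B equals the discounted successor values.

(0,0): Delta=0.2876 Bond=-42.1664
V0=12.1814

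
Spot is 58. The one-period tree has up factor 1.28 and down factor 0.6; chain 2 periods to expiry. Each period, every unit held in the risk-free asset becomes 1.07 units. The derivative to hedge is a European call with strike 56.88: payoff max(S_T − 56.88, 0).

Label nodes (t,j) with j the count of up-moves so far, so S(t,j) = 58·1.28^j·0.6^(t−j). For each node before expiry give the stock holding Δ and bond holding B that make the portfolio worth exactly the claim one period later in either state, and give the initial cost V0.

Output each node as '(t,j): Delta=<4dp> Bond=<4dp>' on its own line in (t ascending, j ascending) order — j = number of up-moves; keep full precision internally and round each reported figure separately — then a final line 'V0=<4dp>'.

(0,0): Delta=0.6248 Bond=-20.3201
(1,0): Delta=0.0000 Bond=0.0000
(1,1): Delta=0.7556 Bond=-31.4573
V0=15.9174

Under the risk-neutral measure, an up-move has probability p* = (R−d)/(u−d) = 0.6912 and values discount at R = 1.07.
Terminal payoffs: V(2,0)=0.0000, V(2,1)=0.0000, V(2,2)=38.1472
Node (1,0) S=34.8000: V=(p*·0.0000+(1−p*)·0.0000)/1.07=0.0000; Δ=(0.0000−0.0000)/(44.5440−20.8800)=0.0000; B=V−Δ·S=0.0000
Node (1,1) S=74.2400: V=(p*·38.1472+(1−p*)·0.0000)/1.07=24.6415; Δ=(38.1472−0.0000)/(95.0272−44.5440)=0.7556; B=V−Δ·S=-31.4573
Node (0,0) S=58.0000: V=(p*·24.6415+(1−p*)·0.0000)/1.07=15.9174; Δ=(24.6415−0.0000)/(74.2400−34.8000)=0.6248; B=V−Δ·S=-20.3201
Check: Δ(0,0)·S0 + B(0,0) = 15.9174 = V0.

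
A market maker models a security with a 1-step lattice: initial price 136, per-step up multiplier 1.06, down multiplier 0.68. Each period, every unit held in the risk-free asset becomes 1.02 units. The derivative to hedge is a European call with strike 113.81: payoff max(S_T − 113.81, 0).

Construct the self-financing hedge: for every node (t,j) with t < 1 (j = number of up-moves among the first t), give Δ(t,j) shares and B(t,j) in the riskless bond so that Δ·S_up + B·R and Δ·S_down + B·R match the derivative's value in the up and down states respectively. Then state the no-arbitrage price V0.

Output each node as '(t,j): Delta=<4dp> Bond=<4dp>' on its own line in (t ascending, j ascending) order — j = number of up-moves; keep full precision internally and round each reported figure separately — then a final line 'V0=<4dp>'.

Risk-neutral probability p* = (R−d)/(u−d) = (1.02−0.68)/(1.06−0.68) = 0.8947.
Payoff layer (t=1): V(1,0)=0.0000, V(1,1)=30.3500
  t=0,j=0: stock 136.0000 → up 144.1600 (V=30.3500), down 92.4800 (V=0.0000). Price 26.6228; hedge Δ=0.5873, bond B=-53.2456.
The time-0 hedge costs 26.6228, which is the no-arbitrage price.

(0,0): Delta=0.5873 Bond=-53.2456
V0=26.6228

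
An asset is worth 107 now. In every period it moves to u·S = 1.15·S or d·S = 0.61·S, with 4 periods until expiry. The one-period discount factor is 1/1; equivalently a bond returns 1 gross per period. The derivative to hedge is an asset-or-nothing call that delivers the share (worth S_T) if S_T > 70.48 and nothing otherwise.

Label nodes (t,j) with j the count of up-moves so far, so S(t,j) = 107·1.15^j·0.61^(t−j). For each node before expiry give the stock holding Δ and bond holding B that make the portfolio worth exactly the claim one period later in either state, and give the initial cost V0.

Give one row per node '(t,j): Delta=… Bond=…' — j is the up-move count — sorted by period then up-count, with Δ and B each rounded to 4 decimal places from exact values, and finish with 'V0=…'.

The replicating-portfolio and risk-neutral prices coincide; use p* = (1−0.61)/(1.15−0.61) = 0.7222 for the latter.
Terminal payoffs: V(4,0)=0.0000, V(4,1)=0.0000, V(4,2)=0.0000, V(4,3)=99.2675, V(4,4)=187.1437
  t=3,j=0: stock 24.2870 → up 27.9300 (V=0.0000), down 14.8150 (V=0.0000). Price 0.0000; hedge Δ=0.0000, bond B=0.0000.
  t=3,j=1: stock 45.7869 → up 52.6549 (V=0.0000), down 27.9300 (V=0.0000). Price 0.0000; hedge Δ=0.0000, bond B=0.0000.
  t=3,j=2: stock 86.3196 → up 99.2675 (V=99.2675), down 52.6549 (V=0.0000). Price 71.6932; hedge Δ=2.1296, bond B=-112.1355.
  t=3,j=3: stock 162.7336 → up 187.1437 (V=187.1437), down 99.2675 (V=99.2675). Price 162.7336; hedge Δ=1.0000, bond B=0.0000.
  t=2,j=0: stock 39.8147 → up 45.7869 (V=0.0000), down 24.2870 (V=0.0000). Price 0.0000; hedge Δ=0.0000, bond B=0.0000.
  t=2,j=1: stock 75.0605 → up 86.3196 (V=71.6932), down 45.7869 (V=0.0000). Price 51.7784; hedge Δ=1.7688, bond B=-80.9868.
  t=2,j=2: stock 141.5075 → up 162.7336 (V=162.7336), down 86.3196 (V=71.6932). Price 137.4446; hedge Δ=1.1914, bond B=-31.1488.
  t=1,j=0: stock 65.2700 → up 75.0605 (V=51.7784), down 39.8147 (V=0.0000). Price 37.3955; hedge Δ=1.4691, bond B=-58.4904.
  t=1,j=1: stock 123.0500 → up 141.5075 (V=137.4446), down 75.0605 (V=51.7784). Price 113.6485; hedge Δ=1.2892, bond B=-44.9926.
  t=0,j=0: stock 107.0000 → up 123.0500 (V=113.6485), down 65.2700 (V=37.3955). Price 92.4671; hedge Δ=1.3197, bond B=-48.7420.
Self-financing check: at every node Δ·S+B equals the discounted successor values.

(0,0): Delta=1.3197 Bond=-48.7420
(1,0): Delta=1.4691 Bond=-58.4904
(1,1): Delta=1.2892 Bond=-44.9926
(2,0): Delta=0.0000 Bond=0.0000
(2,1): Delta=1.7688 Bond=-80.9868
(2,2): Delta=1.1914 Bond=-31.1488
(3,0): Delta=0.0000 Bond=0.0000
(3,1): Delta=0.0000 Bond=0.0000
(3,2): Delta=2.1296 Bond=-112.1355
(3,3): Delta=1.0000 Bond=0.0000
V0=92.4671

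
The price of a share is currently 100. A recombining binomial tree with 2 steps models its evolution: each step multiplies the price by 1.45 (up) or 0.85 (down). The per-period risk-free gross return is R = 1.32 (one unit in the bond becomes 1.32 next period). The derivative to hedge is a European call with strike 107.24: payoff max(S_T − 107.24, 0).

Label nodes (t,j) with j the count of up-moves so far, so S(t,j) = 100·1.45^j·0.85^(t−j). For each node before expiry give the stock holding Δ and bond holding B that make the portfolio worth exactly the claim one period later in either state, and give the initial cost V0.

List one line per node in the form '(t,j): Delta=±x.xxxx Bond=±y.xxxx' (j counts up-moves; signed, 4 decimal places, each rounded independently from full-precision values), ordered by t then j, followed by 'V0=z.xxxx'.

(0,0): Delta=0.9043 Bond=-51.0324
(1,0): Delta=0.3139 Bond=-17.1824
(1,1): Delta=1.0000 Bond=-81.2424
V0=39.3954

Since d<R<u, set p* = (R−d)/(u−d) = 0.7833; price each node as the discounted p*-expectation of its children.
Terminal payoffs: V(2,0)=0.0000, V(2,1)=16.0100, V(2,2)=103.0100
  t=1,j=0: stock 85.0000 → up 123.2500 (V=16.0100), down 72.2500 (V=0.0000). Price 9.5009; hedge Δ=0.3139, bond B=-17.1824.
  t=1,j=1: stock 145.0000 → up 210.2500 (V=103.0100), down 123.2500 (V=16.0100). Price 63.7576; hedge Δ=1.0000, bond B=-81.2424.
  t=0,j=0: stock 100.0000 → up 145.0000 (V=63.7576), down 85.0000 (V=9.5009). Price 39.3954; hedge Δ=0.9043, bond B=-51.0324.
The time-0 hedge costs 39.3954, which is the no-arbitrage price.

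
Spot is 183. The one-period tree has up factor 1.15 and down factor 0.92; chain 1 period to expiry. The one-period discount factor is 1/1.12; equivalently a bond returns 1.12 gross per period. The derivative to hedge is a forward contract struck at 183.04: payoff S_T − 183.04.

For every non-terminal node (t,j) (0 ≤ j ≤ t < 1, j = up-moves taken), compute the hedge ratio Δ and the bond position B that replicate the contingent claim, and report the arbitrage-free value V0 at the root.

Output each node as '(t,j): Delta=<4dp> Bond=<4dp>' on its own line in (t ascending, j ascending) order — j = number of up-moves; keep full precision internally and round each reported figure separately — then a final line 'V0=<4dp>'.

Under the risk-neutral measure, an up-move has probability p* = (R−d)/(u−d) = 0.8696 and values discount at R = 1.12.
At expiry t=1: V(1,0)=-14.6800, V(1,1)=27.4100
(0,0): S=183.0000. Δ = (V_up−V_dn)/(S_up−S_dn) = (27.4100−-14.6800)/(210.4500−168.3600) = 1.0000. V = [p*·27.4100 + (1−p*)·-14.6800]/1.12 = 19.5714. B = V − Δ·S = -163.4286.
Self-financing check: at every node Δ·S+B equals the discounted successor values.

(0,0): Delta=1.0000 Bond=-163.4286
V0=19.5714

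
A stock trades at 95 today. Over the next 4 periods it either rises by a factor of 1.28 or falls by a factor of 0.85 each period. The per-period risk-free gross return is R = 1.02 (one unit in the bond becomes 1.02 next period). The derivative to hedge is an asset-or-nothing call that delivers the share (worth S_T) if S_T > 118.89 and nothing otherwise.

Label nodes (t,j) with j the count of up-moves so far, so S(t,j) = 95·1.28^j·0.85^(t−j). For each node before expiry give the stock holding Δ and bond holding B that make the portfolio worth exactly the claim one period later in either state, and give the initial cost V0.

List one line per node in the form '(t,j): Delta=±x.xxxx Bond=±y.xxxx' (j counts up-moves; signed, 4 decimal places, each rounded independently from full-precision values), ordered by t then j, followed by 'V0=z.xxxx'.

Since d<R<u, set p* = (R−d)/(u−d) = 0.3953; price each node as the discounted p*-expectation of its children.
Terminal values V(4,·): V(4,0)=0.0000, V(4,1)=0.0000, V(4,2)=0.0000, V(4,3)=169.3450, V(4,4)=255.0137
  t=3,j=0: stock 58.3419 → up 74.6776 (V=0.0000), down 49.5906 (V=0.0000). Price 0.0000; hedge Δ=0.0000, bond B=0.0000.
  t=3,j=1: stock 87.8560 → up 112.4557 (V=0.0000), down 74.6776 (V=0.0000). Price 0.0000; hedge Δ=0.0000, bond B=0.0000.
  t=3,j=2: stock 132.3008 → up 169.3450 (V=169.3450), down 112.4557 (V=0.0000). Price 65.6376; hedge Δ=2.9767, bond B=-328.1880.
  t=3,j=3: stock 199.2294 → up 255.0137 (V=255.0137), down 169.3450 (V=169.3450). Price 199.2294; hedge Δ=1.0000, bond B=0.0000.
  t=2,j=0: stock 68.6375 → up 87.8560 (V=0.0000), down 58.3419 (V=0.0000). Price 0.0000; hedge Δ=0.0000, bond B=0.0000.
  t=2,j=1: stock 103.3600 → up 132.3008 (V=65.6376), down 87.8560 (V=0.0000). Price 25.4409; hedge Δ=1.4768, bond B=-127.2047.
  t=2,j=2: stock 155.6480 → up 199.2294 (V=199.2294), down 132.3008 (V=65.6376). Price 116.1304; hedge Δ=1.9960, bond B=-194.5483.
  t=1,j=0: stock 80.7500 → up 103.3600 (V=25.4409), down 68.6375 (V=0.0000). Price 9.8608; hedge Δ=0.7327, bond B=-49.3041.
  t=1,j=1: stock 121.6000 → up 155.6480 (V=116.1304), down 103.3600 (V=25.4409). Price 60.0930; hedge Δ=1.7344, bond B=-150.8126.
  t=0,j=0: stock 95.0000 → up 121.6000 (V=60.0930), down 80.7500 (V=9.8608). Price 29.1373; hedge Δ=1.2297, bond B=-87.6818.
Each (Δ,B) replicates both successor values, so the strategy is self-financing and V0 is arbitrage-free.

(0,0): Delta=1.2297 Bond=-87.6818
(1,0): Delta=0.7327 Bond=-49.3041
(1,1): Delta=1.7344 Bond=-150.8126
(2,0): Delta=0.0000 Bond=0.0000
(2,1): Delta=1.4768 Bond=-127.2047
(2,2): Delta=1.9960 Bond=-194.5483
(3,0): Delta=0.0000 Bond=0.0000
(3,1): Delta=0.0000 Bond=0.0000
(3,2): Delta=2.9767 Bond=-328.1880
(3,3): Delta=1.0000 Bond=0.0000
V0=29.1373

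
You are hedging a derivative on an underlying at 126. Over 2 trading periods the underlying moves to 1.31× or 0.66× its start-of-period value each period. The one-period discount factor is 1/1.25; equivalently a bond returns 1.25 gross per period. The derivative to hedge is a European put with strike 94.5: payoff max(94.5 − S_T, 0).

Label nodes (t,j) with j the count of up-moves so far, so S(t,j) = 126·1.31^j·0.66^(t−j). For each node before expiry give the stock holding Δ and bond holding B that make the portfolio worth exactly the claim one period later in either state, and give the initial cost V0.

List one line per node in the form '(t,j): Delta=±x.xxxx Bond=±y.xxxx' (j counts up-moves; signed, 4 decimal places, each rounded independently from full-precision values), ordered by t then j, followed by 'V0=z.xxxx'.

The replicating-portfolio and risk-neutral prices coincide; use p* = (1.25−0.66)/(1.31−0.66) = 0.9077 for the latter.
Terminal values V(2,·): V(2,0)=39.6144, V(2,1)=0.0000, V(2,2)=0.0000
(1,0): S=83.1600. Δ = (V_up−V_dn)/(S_up−S_dn) = (0.0000−39.6144)/(108.9396−54.8856) = -0.7329. V = [p*·0.0000 + (1−p*)·39.6144]/1.25 = 2.9254. B = V − Δ·S = 63.8706.
(1,1): S=165.0600. Δ = (V_up−V_dn)/(S_up−S_dn) = (0.0000−0.0000)/(216.2286−108.9396) = 0.0000. V = [p*·0.0000 + (1−p*)·0.0000]/1.25 = 0.0000. B = V − Δ·S = 0.0000.
(0,0): S=126.0000. Δ = (V_up−V_dn)/(S_up−S_dn) = (0.0000−2.9254)/(165.0600−83.1600) = -0.0357. V = [p*·0.0000 + (1−p*)·2.9254]/1.25 = 0.2160. B = V − Δ·S = 4.7166.
The time-0 hedge costs 0.2160, which is the no-arbitrage price.

(0,0): Delta=-0.0357 Bond=4.7166
(1,0): Delta=-0.7329 Bond=63.8706
(1,1): Delta=0.0000 Bond=0.0000
V0=0.2160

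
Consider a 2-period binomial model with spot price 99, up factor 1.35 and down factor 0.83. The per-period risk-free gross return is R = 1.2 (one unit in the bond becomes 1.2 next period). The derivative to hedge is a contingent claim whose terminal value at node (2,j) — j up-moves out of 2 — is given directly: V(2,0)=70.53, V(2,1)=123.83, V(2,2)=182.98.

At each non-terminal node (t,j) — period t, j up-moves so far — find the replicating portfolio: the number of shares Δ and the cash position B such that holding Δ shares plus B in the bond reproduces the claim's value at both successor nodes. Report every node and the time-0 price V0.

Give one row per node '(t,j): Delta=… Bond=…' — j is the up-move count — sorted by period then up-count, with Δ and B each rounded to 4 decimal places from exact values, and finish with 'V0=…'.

Since d<R<u, set p* = (R−d)/(u−d) = 0.7115; price each node as the discounted p*-expectation of its children.
Terminal payoffs: V(2,0)=70.5300, V(2,1)=123.8300, V(2,2)=182.9800
Node (1,0) S=82.1700: V=(p*·123.8300+(1−p*)·70.5300)/1.2=90.3792; Δ=(123.8300−70.5300)/(110.9295−68.2011)=1.2474; B=V−Δ·S=-12.1208
Node (1,1) S=133.6500: V=(p*·182.9800+(1−p*)·123.8300)/1.2=138.2646; Δ=(182.9800−123.8300)/(180.4275−110.9295)=0.8511; B=V−Δ·S=24.5146
Node (0,0) S=99.0000: V=(p*·138.2646+(1−p*)·90.3792)/1.2=103.7096; Δ=(138.2646−90.3792)/(133.6500−82.1700)=0.9302; B=V−Δ·S=11.6222
The time-0 hedge costs 103.7096, which is the no-arbitrage price.

(0,0): Delta=0.9302 Bond=11.6222
(1,0): Delta=1.2474 Bond=-12.1208
(1,1): Delta=0.8511 Bond=24.5146
V0=103.7096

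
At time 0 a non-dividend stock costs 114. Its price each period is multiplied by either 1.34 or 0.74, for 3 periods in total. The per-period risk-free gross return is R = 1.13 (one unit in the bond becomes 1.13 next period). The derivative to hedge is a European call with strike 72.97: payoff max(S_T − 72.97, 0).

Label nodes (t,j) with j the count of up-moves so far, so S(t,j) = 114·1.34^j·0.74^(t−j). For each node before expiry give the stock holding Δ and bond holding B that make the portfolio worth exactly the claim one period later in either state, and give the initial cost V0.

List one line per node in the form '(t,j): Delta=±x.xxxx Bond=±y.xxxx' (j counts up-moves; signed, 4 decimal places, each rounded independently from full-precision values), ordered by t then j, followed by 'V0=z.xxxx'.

(0,0): Delta=0.9624 Bond=-45.4952
(1,0): Delta=0.8362 Bond=-40.7560
(1,1): Delta=1.0000 Bond=-57.1462
(2,0): Delta=0.2852 Bond=-11.6581
(2,1): Delta=1.0000 Bond=-64.5752
(2,2): Delta=1.0000 Bond=-64.5752
V0=64.2237

Since d<R<u, set p* = (R−d)/(u−d) = 0.6500; price each node as the discounted p*-expectation of its children.
Payoff layer (t=3): V(3,0)=0.0000, V(3,1)=10.6814, V(3,2)=78.5068, V(3,3)=201.3259
(2,0): S=62.4264. Δ = (V_up−V_dn)/(S_up−S_dn) = (10.6814−0.0000)/(83.6514−46.1955) = 0.2852. V = [p*·10.6814 + (1−p*)·0.0000]/1.13 = 6.1442. B = V − Δ·S = -11.6581.
(2,1): S=113.0424. Δ = (V_up−V_dn)/(S_up−S_dn) = (78.5068−10.6814)/(151.4768−83.6514) = 1.0000. V = [p*·78.5068 + (1−p*)·10.6814]/1.13 = 48.4672. B = V − Δ·S = -64.5752.
(2,2): S=204.6984. Δ = (V_up−V_dn)/(S_up−S_dn) = (201.3259−78.5068)/(274.2959−151.4768) = 1.0000. V = [p*·201.3259 + (1−p*)·78.5068]/1.13 = 140.1232. B = V − Δ·S = -64.5752.
(1,0): S=84.3600. Δ = (V_up−V_dn)/(S_up−S_dn) = (48.4672−6.1442)/(113.0424−62.4264) = 0.8362. V = [p*·48.4672 + (1−p*)·6.1442]/1.13 = 29.7824. B = V − Δ·S = -40.7560.
(1,1): S=152.7600. Δ = (V_up−V_dn)/(S_up−S_dn) = (140.1232−48.4672)/(204.6984−113.0424) = 1.0000. V = [p*·140.1232 + (1−p*)·48.4672]/1.13 = 95.6138. B = V − Δ·S = -57.1462.
(0,0): S=114.0000. Δ = (V_up−V_dn)/(S_up−S_dn) = (95.6138−29.7824)/(152.7600−84.3600) = 0.9624. V = [p*·95.6138 + (1−p*)·29.7824]/1.13 = 64.2237. B = V − Δ·S = -45.4952.
Self-financing check: at every node Δ·S+B equals the discounted successor values.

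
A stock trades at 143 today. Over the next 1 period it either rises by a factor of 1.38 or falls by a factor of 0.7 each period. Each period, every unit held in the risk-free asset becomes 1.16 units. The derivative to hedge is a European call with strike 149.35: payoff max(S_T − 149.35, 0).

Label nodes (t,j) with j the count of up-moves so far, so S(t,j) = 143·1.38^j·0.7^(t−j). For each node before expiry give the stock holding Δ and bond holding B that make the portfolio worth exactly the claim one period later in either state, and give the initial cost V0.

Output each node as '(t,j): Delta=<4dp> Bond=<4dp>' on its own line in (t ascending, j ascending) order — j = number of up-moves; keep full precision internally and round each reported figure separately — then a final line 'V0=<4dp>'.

Under the risk-neutral measure, an up-move has probability p* = (R−d)/(u−d) = 0.6765 and values discount at R = 1.16.
At expiry t=1: V(1,0)=0.0000, V(1,1)=47.9900
(0,0): S=143.0000. Δ = (V_up−V_dn)/(S_up−S_dn) = (47.9900−0.0000)/(197.3400−100.1000) = 0.4935. V = [p*·47.9900 + (1−p*)·0.0000]/1.16 = 27.9861. B = V − Δ·S = -42.5875.
Check: Δ(0,0)·S0 + B(0,0) = 27.9861 = V0.

(0,0): Delta=0.4935 Bond=-42.5875
V0=27.9861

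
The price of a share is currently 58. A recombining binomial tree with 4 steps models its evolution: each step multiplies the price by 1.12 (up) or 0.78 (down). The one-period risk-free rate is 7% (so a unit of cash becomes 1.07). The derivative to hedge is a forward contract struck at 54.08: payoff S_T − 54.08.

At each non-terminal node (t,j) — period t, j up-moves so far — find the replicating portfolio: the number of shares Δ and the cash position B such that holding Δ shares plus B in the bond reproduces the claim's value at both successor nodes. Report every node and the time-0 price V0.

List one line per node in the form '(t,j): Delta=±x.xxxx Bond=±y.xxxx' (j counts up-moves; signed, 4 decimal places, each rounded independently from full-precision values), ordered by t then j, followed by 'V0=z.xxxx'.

(0,0): Delta=1.0000 Bond=-41.2574
(1,0): Delta=1.0000 Bond=-44.1454
(1,1): Delta=1.0000 Bond=-44.1454
(2,0): Delta=1.0000 Bond=-47.2356
(2,1): Delta=1.0000 Bond=-47.2356
(2,2): Delta=1.0000 Bond=-47.2356
(3,0): Delta=1.0000 Bond=-50.5421
(3,1): Delta=1.0000 Bond=-50.5421
(3,2): Delta=1.0000 Bond=-50.5421
(3,3): Delta=1.0000 Bond=-50.5421
V0=16.7426

Risk-neutral probability p* = (R−d)/(u−d) = (1.07−0.78)/(1.12−0.78) = 0.8529.
Terminal payoffs: V(4,0)=-32.6113, V(4,1)=-23.2531, V(4,2)=-9.8157, V(4,3)=9.4789, V(4,4)=37.1841
Node (3,0) S=27.5240: V=(p*·-23.2531+(1−p*)·-32.6113)/1.07=-23.0180; Δ=(-23.2531−-32.6113)/(30.8269−21.4687)=1.0000; B=V−Δ·S=-50.5421
Node (3,1) S=39.5217: V=(p*·-9.8157+(1−p*)·-23.2531)/1.07=-11.0204; Δ=(-9.8157−-23.2531)/(44.2643−30.8269)=1.0000; B=V−Δ·S=-50.5421
Node (3,2) S=56.7491: V=(p*·9.4789+(1−p*)·-9.8157)/1.07=6.2070; Δ=(9.4789−-9.8157)/(63.5589−44.2643)=1.0000; B=V−Δ·S=-50.5421
Node (3,3) S=81.4858: V=(p*·37.1841+(1−p*)·9.4789)/1.07=30.9438; Δ=(37.1841−9.4789)/(91.2641−63.5589)=1.0000; B=V−Δ·S=-50.5421
Node (2,0) S=35.2872: V=(p*·-11.0204+(1−p*)·-23.0180)/1.07=-11.9484; Δ=(-11.0204−-23.0180)/(39.5217−27.5240)=1.0000; B=V−Δ·S=-47.2356
Node (2,1) S=50.6688: V=(p*·6.2070+(1−p*)·-11.0204)/1.07=3.4332; Δ=(6.2070−-11.0204)/(56.7491−39.5217)=1.0000; B=V−Δ·S=-47.2356
Node (2,2) S=72.7552: V=(p*·30.9438+(1−p*)·6.2070)/1.07=25.5196; Δ=(30.9438−6.2070)/(81.4858−56.7491)=1.0000; B=V−Δ·S=-47.2356
Node (1,0) S=45.2400: V=(p*·3.4332+(1−p*)·-11.9484)/1.07=1.0946; Δ=(3.4332−-11.9484)/(50.6688−35.2872)=1.0000; B=V−Δ·S=-44.1454
Node (1,1) S=64.9600: V=(p*·25.5196+(1−p*)·3.4332)/1.07=20.8146; Δ=(25.5196−3.4332)/(72.7552−50.6688)=1.0000; B=V−Δ·S=-44.1454
Node (0,0) S=58.0000: V=(p*·20.8146+(1−p*)·1.0946)/1.07=16.7426; Δ=(20.8146−1.0946)/(64.9600−45.2400)=1.0000; B=V−Δ·S=-41.2574
Check: Δ(0,0)·S0 + B(0,0) = 16.7426 = V0.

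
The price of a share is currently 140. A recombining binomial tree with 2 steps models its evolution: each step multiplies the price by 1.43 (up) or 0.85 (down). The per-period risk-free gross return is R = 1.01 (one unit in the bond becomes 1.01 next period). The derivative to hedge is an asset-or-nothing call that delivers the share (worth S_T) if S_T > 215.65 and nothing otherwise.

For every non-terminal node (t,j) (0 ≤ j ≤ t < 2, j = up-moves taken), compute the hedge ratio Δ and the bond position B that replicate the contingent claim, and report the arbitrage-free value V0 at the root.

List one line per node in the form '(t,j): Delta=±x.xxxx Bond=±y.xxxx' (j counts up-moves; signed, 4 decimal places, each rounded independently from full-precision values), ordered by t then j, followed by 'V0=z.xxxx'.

(0,0): Delta=0.9630 Bond=-113.4593
(1,0): Delta=0.0000 Bond=0.0000
(1,1): Delta=2.4655 Bond=-415.4030
V0=21.3571

Risk-neutral probability p* = (R−d)/(u−d) = (1.01−0.85)/(1.43−0.85) = 0.2759.
Payoff layer (t=2): V(2,0)=0.0000, V(2,1)=0.0000, V(2,2)=286.2860
  t=1,j=0: stock 119.0000 → up 170.1700 (V=0.0000), down 101.1500 (V=0.0000). Price 0.0000; hedge Δ=0.0000, bond B=0.0000.
  t=1,j=1: stock 200.2000 → up 286.2860 (V=286.2860), down 170.1700 (V=0.0000). Price 78.1935; hedge Δ=2.4655, bond B=-415.4030.
  t=0,j=0: stock 140.0000 → up 200.2000 (V=78.1935), down 119.0000 (V=0.0000). Price 21.3571; hedge Δ=0.9630, bond B=-113.4593.
Self-financing check: at every node Δ·S+B equals the discounted successor values.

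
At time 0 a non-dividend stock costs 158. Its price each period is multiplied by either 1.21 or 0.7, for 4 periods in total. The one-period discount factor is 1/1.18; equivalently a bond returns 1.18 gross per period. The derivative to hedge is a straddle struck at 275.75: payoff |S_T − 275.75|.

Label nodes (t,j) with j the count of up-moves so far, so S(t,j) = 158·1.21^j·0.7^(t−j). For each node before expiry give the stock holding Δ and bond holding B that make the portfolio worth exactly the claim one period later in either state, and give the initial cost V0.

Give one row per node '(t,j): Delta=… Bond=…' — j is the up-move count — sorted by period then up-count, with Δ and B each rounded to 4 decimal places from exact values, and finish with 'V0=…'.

The replicating-portfolio and risk-neutral prices coincide; use p* = (1.18−0.7)/(1.21−0.7) = 0.9412 for the latter.
At expiry t=4: V(4,0)=237.8142, V(4,1)=210.1753, V(4,2)=162.3994, V(4,3)=79.8154, V(4,4)=62.9370
Node (3,0) S=54.1940: V=(p*·210.1753+(1−p*)·237.8142)/1.18=179.4924; Δ=(210.1753−237.8142)/(65.5747−37.9358)=-1.0000; B=V−Δ·S=233.6864
Node (3,1) S=93.6782: V=(p*·162.3994+(1−p*)·210.1753)/1.18=140.0082; Δ=(162.3994−210.1753)/(113.3506−65.5747)=-1.0000; B=V−Δ·S=233.6864
Node (3,2) S=161.9295: V=(p*·79.8154+(1−p*)·162.3994)/1.18=71.7570; Δ=(79.8154−162.3994)/(195.9346−113.3506)=-1.0000; B=V−Δ·S=233.6864
Node (3,3) S=279.9066: V=(p*·62.9370+(1−p*)·79.8154)/1.18=54.1779; Δ=(62.9370−79.8154)/(338.6870−195.9346)=-0.1182; B=V−Δ·S=87.2726
Node (2,0) S=77.4200: V=(p*·140.0082+(1−p*)·179.4924)/1.18=120.6194; Δ=(140.0082−179.4924)/(93.6782−54.1940)=-1.0000; B=V−Δ·S=198.0394
Node (2,1) S=133.8260: V=(p*·71.7570+(1−p*)·140.0082)/1.18=64.2134; Δ=(71.7570−140.0082)/(161.9295−93.6782)=-1.0000; B=V−Δ·S=198.0394
Node (2,2) S=231.3278: V=(p*·54.1779+(1−p*)·71.7570)/1.18=46.7898; Δ=(54.1779−71.7570)/(279.9066−161.9295)=-0.1490; B=V−Δ·S=81.2586
Node (1,0) S=110.6000: V=(p*·64.2134+(1−p*)·120.6194)/1.18=57.2300; Δ=(64.2134−120.6194)/(133.8260−77.4200)=-1.0000; B=V−Δ·S=167.8300
Node (1,1) S=191.1800: V=(p*·46.7898+(1−p*)·64.2134)/1.18=40.5209; Δ=(46.7898−64.2134)/(231.3278−133.8260)=-0.1787; B=V−Δ·S=74.6848
Node (0,0) S=158.0000: V=(p*·40.5209+(1−p*)·57.2300)/1.18=35.1727; Δ=(40.5209−57.2300)/(191.1800−110.6000)=-0.2074; B=V−Δ·S=67.9355
Check: Δ(0,0)·S0 + B(0,0) = 35.1727 = V0.

(0,0): Delta=-0.2074 Bond=67.9355
(1,0): Delta=-1.0000 Bond=167.8300
(1,1): Delta=-0.1787 Bond=74.6848
(2,0): Delta=-1.0000 Bond=198.0394
(2,1): Delta=-1.0000 Bond=198.0394
(2,2): Delta=-0.1490 Bond=81.2586
(3,0): Delta=-1.0000 Bond=233.6864
(3,1): Delta=-1.0000 Bond=233.6864
(3,2): Delta=-1.0000 Bond=233.6864
(3,3): Delta=-0.1182 Bond=87.2726
V0=35.1727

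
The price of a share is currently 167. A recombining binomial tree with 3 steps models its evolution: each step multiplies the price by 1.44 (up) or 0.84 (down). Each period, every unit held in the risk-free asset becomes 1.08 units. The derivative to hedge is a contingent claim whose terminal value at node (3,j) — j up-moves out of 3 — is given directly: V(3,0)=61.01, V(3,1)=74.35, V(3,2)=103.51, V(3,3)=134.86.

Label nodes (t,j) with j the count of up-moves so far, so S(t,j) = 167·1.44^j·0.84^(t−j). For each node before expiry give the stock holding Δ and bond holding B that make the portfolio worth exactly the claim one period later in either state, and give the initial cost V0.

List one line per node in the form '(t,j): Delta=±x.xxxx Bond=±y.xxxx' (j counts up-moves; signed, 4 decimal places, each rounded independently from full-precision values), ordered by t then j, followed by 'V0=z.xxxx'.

(0,0): Delta=0.2038 Bond=32.4454
(1,0): Delta=0.2164 Bond=33.2740
(1,1): Delta=0.1927 Bond=37.6917
(2,0): Delta=0.1887 Bond=39.1981
(2,1): Delta=0.2406 Bond=31.0426
(2,2): Delta=0.1509 Bond=55.2037
V0=66.4749

Under the risk-neutral measure, an up-move has probability p* = (R−d)/(u−d) = 0.4000 and values discount at R = 1.08.
Terminal payoffs: V(3,0)=61.0100, V(3,1)=74.3500, V(3,2)=103.5100, V(3,3)=134.8600
(2,0): S=117.8352. Δ = (V_up−V_dn)/(S_up−S_dn) = (74.3500−61.0100)/(169.6827−98.9816) = 0.1887. V = [p*·74.3500 + (1−p*)·61.0100]/1.08 = 61.4315. B = V − Δ·S = 39.1981.
(2,1): S=202.0032. Δ = (V_up−V_dn)/(S_up−S_dn) = (103.5100−74.3500)/(290.8846−169.6827) = 0.2406. V = [p*·103.5100 + (1−p*)·74.3500]/1.08 = 79.6426. B = V − Δ·S = 31.0426.
(2,2): S=346.2912. Δ = (V_up−V_dn)/(S_up−S_dn) = (134.8600−103.5100)/(498.6593−290.8846) = 0.1509. V = [p*·134.8600 + (1−p*)·103.5100]/1.08 = 107.4537. B = V − Δ·S = 55.2037.
(1,0): S=140.2800. Δ = (V_up−V_dn)/(S_up−S_dn) = (79.6426−61.4315)/(202.0032−117.8352) = 0.2164. V = [p*·79.6426 + (1−p*)·61.4315]/1.08 = 63.6259. B = V − Δ·S = 33.2740.
(1,1): S=240.4800. Δ = (V_up−V_dn)/(S_up−S_dn) = (107.4537−79.6426)/(346.2912−202.0032) = 0.1927. V = [p*·107.4537 + (1−p*)·79.6426]/1.08 = 84.0436. B = V − Δ·S = 37.6917.
(0,0): S=167.0000. Δ = (V_up−V_dn)/(S_up−S_dn) = (84.0436−63.6259)/(240.4800−140.2800) = 0.2038. V = [p*·84.0436 + (1−p*)·63.6259]/1.08 = 66.4749. B = V − Δ·S = 32.4454.
The time-0 hedge costs 66.4749, which is the no-arbitrage price.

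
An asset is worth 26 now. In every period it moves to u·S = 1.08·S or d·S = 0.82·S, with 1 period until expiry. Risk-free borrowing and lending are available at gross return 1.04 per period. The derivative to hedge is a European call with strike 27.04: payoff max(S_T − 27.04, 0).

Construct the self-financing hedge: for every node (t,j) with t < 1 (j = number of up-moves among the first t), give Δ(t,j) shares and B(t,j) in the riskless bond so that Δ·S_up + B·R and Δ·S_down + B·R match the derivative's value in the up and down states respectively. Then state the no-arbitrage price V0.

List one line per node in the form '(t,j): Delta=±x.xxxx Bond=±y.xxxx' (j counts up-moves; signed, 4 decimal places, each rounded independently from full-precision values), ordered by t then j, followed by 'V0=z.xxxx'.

(0,0): Delta=0.1538 Bond=-3.1538
V0=0.8462

No-arbitrage ⇒ martingale measure with p* = (R−d)/(u−d) = 0.8462.
At expiry t=1: V(1,0)=0.0000, V(1,1)=1.0400
(0,0): S=26.0000. Δ = (V_up−V_dn)/(S_up−S_dn) = (1.0400−0.0000)/(28.0800−21.3200) = 0.1538. V = [p*·1.0400 + (1−p*)·0.0000]/1.04 = 0.8462. B = V − Δ·S = -3.1538.
Each (Δ,B) replicates both successor values, so the strategy is self-financing and V0 is arbitrage-free.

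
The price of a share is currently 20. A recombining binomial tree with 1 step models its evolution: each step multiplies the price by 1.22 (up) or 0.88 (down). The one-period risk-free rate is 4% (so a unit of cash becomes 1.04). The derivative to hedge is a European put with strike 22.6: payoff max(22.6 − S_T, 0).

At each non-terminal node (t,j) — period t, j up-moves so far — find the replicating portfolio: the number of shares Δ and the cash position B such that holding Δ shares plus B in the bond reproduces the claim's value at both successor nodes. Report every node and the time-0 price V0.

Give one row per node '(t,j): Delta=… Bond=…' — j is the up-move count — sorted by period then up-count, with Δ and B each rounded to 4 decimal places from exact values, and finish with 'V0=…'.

Under the risk-neutral measure, an up-move has probability p* = (R−d)/(u−d) = 0.4706 and values discount at R = 1.04.
At expiry t=1: V(1,0)=5.0000, V(1,1)=0.0000
(0,0): S=20.0000. Δ = (V_up−V_dn)/(S_up−S_dn) = (0.0000−5.0000)/(24.4000−17.6000) = -0.7353. V = [p*·0.0000 + (1−p*)·5.0000]/1.04 = 2.5452. B = V − Δ·S = 17.2511.
The time-0 hedge costs 2.5452, which is the no-arbitrage price.

(0,0): Delta=-0.7353 Bond=17.2511
V0=2.5452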